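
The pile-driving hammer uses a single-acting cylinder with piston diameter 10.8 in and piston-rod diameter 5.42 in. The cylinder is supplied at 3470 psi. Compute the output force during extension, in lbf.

F ≈ 3.18e5 lbf

Cap-side area A_cap = π/4 × (10.8 in)² = 91.61 in^2
F = P × A_cap = 3470 psi × A_cap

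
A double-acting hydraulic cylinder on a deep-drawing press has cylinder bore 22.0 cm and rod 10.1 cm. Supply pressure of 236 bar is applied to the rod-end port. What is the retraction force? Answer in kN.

Rod-side annular area A_ann = π/4 × (22.0² − 10.1²) = 300.0 cm^2
On retraction the pressure acts on the annular area (bore minus rod).
F = P × A_ann

F ≈ 708 kN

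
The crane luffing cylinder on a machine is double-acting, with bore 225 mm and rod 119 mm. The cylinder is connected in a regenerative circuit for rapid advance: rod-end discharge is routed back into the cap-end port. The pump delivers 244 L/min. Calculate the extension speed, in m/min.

In regeneration the rod-end outflow joins the pump flow into the cap end, so the net volume the pump must supply per unit advance equals the rod cross-section area.
Rod cross-section A_rod = π/4 × (119 mm)² = 11120 mm^2
v = Q_pump / A_rod

v ≈ 21.9 m/min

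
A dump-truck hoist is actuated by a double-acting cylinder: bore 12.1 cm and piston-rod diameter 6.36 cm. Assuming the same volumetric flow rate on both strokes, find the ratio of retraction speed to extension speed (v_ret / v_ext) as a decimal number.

v_ret/v_ext ≈ 1.38

Cap-side area A_cap = π/4 × (12.1 cm)² = 115.0 cm^2
Rod-side annular area A_ann = π/4 × (12.1² − 6.36²) = 83.22 cm^2
For equal Q, v ∝ 1/A, so v_ret/v_ext = A_cap/A_ann.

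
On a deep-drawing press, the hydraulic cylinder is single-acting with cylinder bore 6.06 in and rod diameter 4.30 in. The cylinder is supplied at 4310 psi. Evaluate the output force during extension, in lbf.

F ≈ 1.24e5 lbf

Cap-side area A_cap = π/4 × (6.06 in)² = 28.84 in^2
F = P × A_cap = 4310 psi × A_cap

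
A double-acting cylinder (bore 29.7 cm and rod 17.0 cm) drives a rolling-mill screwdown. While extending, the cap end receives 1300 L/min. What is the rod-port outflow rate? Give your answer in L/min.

Cap-side area A_cap = π/4 × (29.7 cm)² = 692.8 cm^2
Rod-side annular area A_ann = π/4 × (29.7² − 17.0²) = 465.8 cm^2
Piston speed v = Q_in/A_cap; rod-end outflow Q_out = v × A_ann = Q_in × A_ann/A_cap.

Q_out ≈ 874 L/min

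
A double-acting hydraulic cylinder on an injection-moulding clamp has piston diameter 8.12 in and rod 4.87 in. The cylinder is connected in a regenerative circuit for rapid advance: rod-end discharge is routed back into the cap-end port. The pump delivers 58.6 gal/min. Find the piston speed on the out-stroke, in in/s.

v ≈ 12.1 in/s

In regeneration the rod-end outflow joins the pump flow into the cap end, so the net volume the pump must supply per unit advance equals the rod cross-section area.
Rod cross-section A_rod = π/4 × (4.87 in)² = 18.63 in^2
v = Q_pump / A_rod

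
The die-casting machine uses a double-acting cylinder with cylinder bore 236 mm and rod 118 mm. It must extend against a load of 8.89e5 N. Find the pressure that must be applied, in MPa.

P ≈ 20.3 MPa

Cap-side area A_cap = π/4 × (236 mm)² = 43740 mm^2
P = F / A = 8.89e5 N / A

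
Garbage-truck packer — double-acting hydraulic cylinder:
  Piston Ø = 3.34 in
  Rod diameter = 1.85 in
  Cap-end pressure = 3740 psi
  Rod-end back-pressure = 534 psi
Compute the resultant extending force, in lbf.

Cap-side area A_cap = π/4 × (3.34 in)² = 8.762 in^2
Rod-side annular area A_ann = π/4 × (3.34² − 1.85²) = 6.074 in^2
Net thrust = P_cap·A_cap − P_rod·A_ann = 32770 lbf − 3243 lbf

F ≈ 29500 lbf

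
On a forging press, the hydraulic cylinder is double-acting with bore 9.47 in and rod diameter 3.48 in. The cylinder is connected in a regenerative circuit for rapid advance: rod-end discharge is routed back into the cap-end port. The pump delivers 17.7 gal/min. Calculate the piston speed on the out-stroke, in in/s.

In regeneration the rod-end outflow joins the pump flow into the cap end, so the net volume the pump must supply per unit advance equals the rod cross-section area.
Rod cross-section A_rod = π/4 × (3.48 in)² = 9.511 in^2
v = Q_pump / A_rod

v ≈ 7.16 in/s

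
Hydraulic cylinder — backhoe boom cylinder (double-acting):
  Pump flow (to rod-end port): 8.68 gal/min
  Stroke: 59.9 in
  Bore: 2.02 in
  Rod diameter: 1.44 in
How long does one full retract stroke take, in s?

Rod-side annular area A_ann = π/4 × (2.02² − 1.44²) = 1.576 in^2
Swept volume V = A × L; t = V / Q = A·L / Q

t ≈ 2.83 s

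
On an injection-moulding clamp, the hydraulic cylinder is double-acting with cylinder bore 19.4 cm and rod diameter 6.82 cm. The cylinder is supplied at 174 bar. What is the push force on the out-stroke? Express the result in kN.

Cap-side area A_cap = π/4 × (19.4 cm)² = 295.6 cm^2
F = P × A_cap = 174 bar × A_cap

F ≈ 514 kN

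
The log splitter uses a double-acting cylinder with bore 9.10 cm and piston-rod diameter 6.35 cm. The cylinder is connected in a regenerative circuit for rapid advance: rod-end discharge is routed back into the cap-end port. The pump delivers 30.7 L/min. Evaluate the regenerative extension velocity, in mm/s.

v ≈ 162 mm/s

In regeneration the rod-end outflow joins the pump flow into the cap end, so the net volume the pump must supply per unit advance equals the rod cross-section area.
Rod cross-section A_rod = π/4 × (6.35 cm)² = 31.67 cm^2
v = Q_pump / A_rod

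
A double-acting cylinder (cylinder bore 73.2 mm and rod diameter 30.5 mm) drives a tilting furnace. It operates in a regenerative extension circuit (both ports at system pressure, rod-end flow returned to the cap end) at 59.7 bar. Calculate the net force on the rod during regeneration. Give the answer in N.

With equal pressure on both faces, forces on the annular region cancel; the net push is pressure × rod cross-section.
Rod cross-section A_rod = π/4 × (30.5 mm)² = 730.6 mm^2
F = P × A_rod

F ≈ 4360 N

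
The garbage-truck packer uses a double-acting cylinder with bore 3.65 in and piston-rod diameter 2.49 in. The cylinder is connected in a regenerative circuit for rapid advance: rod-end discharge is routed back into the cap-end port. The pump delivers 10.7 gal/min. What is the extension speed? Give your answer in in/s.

In regeneration the rod-end outflow joins the pump flow into the cap end, so the net volume the pump must supply per unit advance equals the rod cross-section area.
Rod cross-section A_rod = π/4 × (2.49 in)² = 4.870 in^2
v = Q_pump / A_rod

v ≈ 8.46 in/s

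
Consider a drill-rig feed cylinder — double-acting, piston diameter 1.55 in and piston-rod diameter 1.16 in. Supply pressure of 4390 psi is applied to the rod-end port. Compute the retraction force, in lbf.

F ≈ 3640 lbf

Rod-side annular area A_ann = π/4 × (1.55² − 1.16²) = 0.8301 in^2
On retraction the pressure acts on the annular area (bore minus rod).
F = P × A_ann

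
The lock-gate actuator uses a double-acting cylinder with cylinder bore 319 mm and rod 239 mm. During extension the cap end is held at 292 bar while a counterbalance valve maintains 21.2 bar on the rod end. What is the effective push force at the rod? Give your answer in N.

F ≈ 2.26e6 N

Cap-side area A_cap = π/4 × (319 mm)² = 79920 mm^2
Rod-side annular area A_ann = π/4 × (319² − 239²) = 35060 mm^2
Net thrust = P_cap·A_cap − P_rod·A_ann = 2.334e6 N − 74330 N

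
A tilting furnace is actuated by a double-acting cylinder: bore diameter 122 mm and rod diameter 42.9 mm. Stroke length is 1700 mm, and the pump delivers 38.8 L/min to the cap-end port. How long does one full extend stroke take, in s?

Cap-side area A_cap = π/4 × (122 mm)² = 11690 mm^2
Swept volume V = A × L; t = V / Q = A·L / Q

t ≈ 30.7 s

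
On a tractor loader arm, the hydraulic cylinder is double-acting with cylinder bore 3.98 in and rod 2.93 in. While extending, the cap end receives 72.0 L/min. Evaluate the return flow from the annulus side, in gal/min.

Q_out ≈ 8.71 gal/min

Cap-side area A_cap = π/4 × (3.98 in)² = 12.44 in^2
Rod-side annular area A_ann = π/4 × (3.98² − 2.93²) = 5.698 in^2
Piston speed v = Q_in/A_cap; rod-end outflow Q_out = v × A_ann = Q_in × A_ann/A_cap.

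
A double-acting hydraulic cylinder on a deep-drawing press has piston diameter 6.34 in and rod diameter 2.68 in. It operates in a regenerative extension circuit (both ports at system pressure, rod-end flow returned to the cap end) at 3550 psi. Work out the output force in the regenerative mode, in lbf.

With equal pressure on both faces, forces on the annular region cancel; the net push is pressure × rod cross-section.
Rod cross-section A_rod = π/4 × (2.68 in)² = 5.641 in^2
F = P × A_rod

F ≈ 20000 lbf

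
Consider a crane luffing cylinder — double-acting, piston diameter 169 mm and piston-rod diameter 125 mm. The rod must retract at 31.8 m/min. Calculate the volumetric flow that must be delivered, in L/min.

Rod-side annular area A_ann = π/4 × (169² − 125²) = 10160 mm^2
Q = A × v

Q ≈ 323 L/min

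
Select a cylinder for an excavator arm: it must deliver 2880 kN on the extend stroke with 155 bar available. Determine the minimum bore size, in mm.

D ≈ 486 mm

Extension force acts on the full piston face: F = P × (π/4)D².
D = √(4F / (πP)) = √(4 × 2880 kN / (π × 155 bar))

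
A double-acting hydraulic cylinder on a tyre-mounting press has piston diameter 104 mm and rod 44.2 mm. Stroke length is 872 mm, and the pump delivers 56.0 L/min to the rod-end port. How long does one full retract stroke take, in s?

t ≈ 6.50 s

Rod-side annular area A_ann = π/4 × (104² − 44.2²) = 6960 mm^2
Swept volume V = A × L; t = V / Q = A·L / Q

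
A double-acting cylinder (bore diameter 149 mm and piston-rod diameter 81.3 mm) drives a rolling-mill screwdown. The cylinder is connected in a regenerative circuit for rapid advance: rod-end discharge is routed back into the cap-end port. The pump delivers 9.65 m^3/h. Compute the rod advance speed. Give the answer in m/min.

In regeneration the rod-end outflow joins the pump flow into the cap end, so the net volume the pump must supply per unit advance equals the rod cross-section area.
Rod cross-section A_rod = π/4 × (81.3 mm)² = 5191 mm^2
v = Q_pump / A_rod

v ≈ 31.0 m/min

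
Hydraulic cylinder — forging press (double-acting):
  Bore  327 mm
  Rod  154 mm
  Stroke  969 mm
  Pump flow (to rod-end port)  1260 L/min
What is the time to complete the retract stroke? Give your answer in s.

Rod-side annular area A_ann = π/4 × (327² − 154²) = 65360 mm^2
Swept volume V = A × L; t = V / Q = A·L / Q

t ≈ 3.02 s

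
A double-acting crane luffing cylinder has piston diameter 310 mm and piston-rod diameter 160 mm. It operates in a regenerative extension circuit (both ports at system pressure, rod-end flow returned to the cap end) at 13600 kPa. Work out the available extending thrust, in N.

F ≈ 2.73e5 N

With equal pressure on both faces, forces on the annular region cancel; the net push is pressure × rod cross-section.
Rod cross-section A_rod = π/4 × (160 mm)² = 20110 mm^2
F = P × A_rod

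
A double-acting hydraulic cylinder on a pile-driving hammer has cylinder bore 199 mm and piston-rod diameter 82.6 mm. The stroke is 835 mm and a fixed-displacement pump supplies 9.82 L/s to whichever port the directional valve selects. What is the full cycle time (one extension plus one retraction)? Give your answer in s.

Cap-side area A_cap = π/4 × (199 mm)² = 31100 mm^2
Rod-side annular area A_ann = π/4 × (199² − 82.6²) = 25740 mm^2
t_ext = A_cap·L/Q = 2.645 s
t_ret = A_ann·L/Q = 2.189 s
t_cycle = t_ext + t_ret

t ≈ 4.83 s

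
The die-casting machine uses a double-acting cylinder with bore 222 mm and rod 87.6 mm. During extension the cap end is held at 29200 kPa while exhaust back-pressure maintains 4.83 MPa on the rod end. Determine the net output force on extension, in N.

F ≈ 9.72e5 N

Cap-side area A_cap = π/4 × (222 mm)² = 38710 mm^2
Rod-side annular area A_ann = π/4 × (222² − 87.6²) = 32680 mm^2
Net thrust = P_cap·A_cap − P_rod·A_ann = 1.130e6 N − 1.578e5 N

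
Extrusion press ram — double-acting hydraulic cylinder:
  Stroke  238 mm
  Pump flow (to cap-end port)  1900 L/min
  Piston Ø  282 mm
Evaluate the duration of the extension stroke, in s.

t ≈ 0.469 s

Cap-side area A_cap = π/4 × (282 mm)² = 62460 mm^2
Swept volume V = A × L; t = V / Q = A·L / Q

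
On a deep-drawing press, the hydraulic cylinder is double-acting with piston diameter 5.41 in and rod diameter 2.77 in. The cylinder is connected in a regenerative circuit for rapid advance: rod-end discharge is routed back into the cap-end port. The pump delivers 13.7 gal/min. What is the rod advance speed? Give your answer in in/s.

In regeneration the rod-end outflow joins the pump flow into the cap end, so the net volume the pump must supply per unit advance equals the rod cross-section area.
Rod cross-section A_rod = π/4 × (2.77 in)² = 6.026 in^2
v = Q_pump / A_rod

v ≈ 8.75 in/s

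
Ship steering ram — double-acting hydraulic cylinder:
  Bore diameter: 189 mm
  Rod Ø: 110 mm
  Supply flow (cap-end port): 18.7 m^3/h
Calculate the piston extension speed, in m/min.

Cap-side area A_cap = π/4 × (189 mm)² = 28060 mm^2
v = Q / A

v ≈ 11.1 m/min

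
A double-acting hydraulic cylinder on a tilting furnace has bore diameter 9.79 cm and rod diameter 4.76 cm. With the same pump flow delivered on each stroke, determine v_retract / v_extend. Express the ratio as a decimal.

Cap-side area A_cap = π/4 × (9.79 cm)² = 75.28 cm^2
Rod-side annular area A_ann = π/4 × (9.79² − 4.76²) = 57.48 cm^2
For equal Q, v ∝ 1/A, so v_ret/v_ext = A_cap/A_ann.

v_ret/v_ext ≈ 1.31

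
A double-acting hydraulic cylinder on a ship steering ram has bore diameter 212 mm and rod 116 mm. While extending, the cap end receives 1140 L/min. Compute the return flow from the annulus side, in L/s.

Cap-side area A_cap = π/4 × (212 mm)² = 35300 mm^2
Rod-side annular area A_ann = π/4 × (212² − 116²) = 24730 mm^2
Piston speed v = Q_in/A_cap; rod-end outflow Q_out = v × A_ann = Q_in × A_ann/A_cap.

Q_out ≈ 13.3 L/s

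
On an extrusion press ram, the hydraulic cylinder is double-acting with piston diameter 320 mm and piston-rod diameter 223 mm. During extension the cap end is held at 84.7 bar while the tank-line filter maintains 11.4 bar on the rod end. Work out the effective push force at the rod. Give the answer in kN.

Cap-side area A_cap = π/4 × (320 mm)² = 80420 mm^2
Rod-side annular area A_ann = π/4 × (320² − 223²) = 41370 mm^2
Net thrust = P_cap·A_cap − P_rod·A_ann = 681.2 kN − 47.16 kN

F ≈ 634 kN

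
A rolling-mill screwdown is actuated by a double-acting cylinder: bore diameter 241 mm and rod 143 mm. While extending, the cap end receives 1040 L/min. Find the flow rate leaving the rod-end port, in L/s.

Cap-side area A_cap = π/4 × (241 mm)² = 45620 mm^2
Rod-side annular area A_ann = π/4 × (241² − 143²) = 29560 mm^2
Piston speed v = Q_in/A_cap; rod-end outflow Q_out = v × A_ann = Q_in × A_ann/A_cap.

Q_out ≈ 11.2 L/s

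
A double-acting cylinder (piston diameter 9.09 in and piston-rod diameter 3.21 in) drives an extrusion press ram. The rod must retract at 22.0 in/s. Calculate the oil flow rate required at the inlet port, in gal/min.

Rod-side annular area A_ann = π/4 × (9.09² − 3.21²) = 56.80 in^2
Q = A × v

Q ≈ 325 gal/min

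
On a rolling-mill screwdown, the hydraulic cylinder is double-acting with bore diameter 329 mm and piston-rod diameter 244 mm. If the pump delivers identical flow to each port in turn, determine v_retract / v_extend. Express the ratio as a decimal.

v_ret/v_ext ≈ 2.22

Cap-side area A_cap = π/4 × (329 mm)² = 85010 mm^2
Rod-side annular area A_ann = π/4 × (329² − 244²) = 38250 mm^2
For equal Q, v ∝ 1/A, so v_ret/v_ext = A_cap/A_ann.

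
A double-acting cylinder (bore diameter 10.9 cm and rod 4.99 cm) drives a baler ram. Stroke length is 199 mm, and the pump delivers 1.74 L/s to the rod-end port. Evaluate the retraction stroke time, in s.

Rod-side annular area A_ann = π/4 × (10.9² − 4.99²) = 73.76 cm^2
Swept volume V = A × L; t = V / Q = A·L / Q

t ≈ 0.844 s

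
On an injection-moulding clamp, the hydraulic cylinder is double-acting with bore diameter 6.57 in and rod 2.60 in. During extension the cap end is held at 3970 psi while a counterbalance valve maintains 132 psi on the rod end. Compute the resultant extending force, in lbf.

Cap-side area A_cap = π/4 × (6.57 in)² = 33.90 in^2
Rod-side annular area A_ann = π/4 × (6.57² − 2.60²) = 28.59 in^2
Net thrust = P_cap·A_cap − P_rod·A_ann = 1.346e5 lbf − 3774 lbf

F ≈ 1.31e5 lbf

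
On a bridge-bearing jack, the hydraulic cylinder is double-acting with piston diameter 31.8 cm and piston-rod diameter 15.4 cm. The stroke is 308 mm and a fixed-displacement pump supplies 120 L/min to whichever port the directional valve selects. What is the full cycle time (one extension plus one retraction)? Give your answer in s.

Cap-side area A_cap = π/4 × (31.8 cm)² = 794.2 cm^2
Rod-side annular area A_ann = π/4 × (31.8² − 15.4²) = 608.0 cm^2
t_ext = A_cap·L/Q = 12.23 s
t_ret = A_ann·L/Q = 9.363 s
t_cycle = t_ext + t_ret

t ≈ 21.6 s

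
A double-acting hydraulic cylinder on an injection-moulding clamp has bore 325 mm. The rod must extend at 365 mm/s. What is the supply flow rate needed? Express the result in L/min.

Q ≈ 1820 L/min

Cap-side area A_cap = π/4 × (325 mm)² = 82960 mm^2
Q = A × v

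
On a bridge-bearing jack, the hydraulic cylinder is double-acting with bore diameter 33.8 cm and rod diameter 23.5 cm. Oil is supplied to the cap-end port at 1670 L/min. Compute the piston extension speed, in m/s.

v ≈ 0.310 m/s

Cap-side area A_cap = π/4 × (33.8 cm)² = 897.3 cm^2
v = Q / A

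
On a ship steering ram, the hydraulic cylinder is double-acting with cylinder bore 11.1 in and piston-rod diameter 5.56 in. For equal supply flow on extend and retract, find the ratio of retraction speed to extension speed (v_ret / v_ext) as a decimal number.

v_ret/v_ext ≈ 1.33

Cap-side area A_cap = π/4 × (11.1 in)² = 96.77 in^2
Rod-side annular area A_ann = π/4 × (11.1² − 5.56²) = 72.49 in^2
For equal Q, v ∝ 1/A, so v_ret/v_ext = A_cap/A_ann.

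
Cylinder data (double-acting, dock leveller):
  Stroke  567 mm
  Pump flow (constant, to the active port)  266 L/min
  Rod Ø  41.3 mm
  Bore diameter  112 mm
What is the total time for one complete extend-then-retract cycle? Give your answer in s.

t ≈ 2.35 s

Cap-side area A_cap = π/4 × (112 mm)² = 9852 mm^2
Rod-side annular area A_ann = π/4 × (112² − 41.3²) = 8512 mm^2
t_ext = A_cap·L/Q = 1.260 s
t_ret = A_ann·L/Q = 1.089 s
t_cycle = t_ext + t_ret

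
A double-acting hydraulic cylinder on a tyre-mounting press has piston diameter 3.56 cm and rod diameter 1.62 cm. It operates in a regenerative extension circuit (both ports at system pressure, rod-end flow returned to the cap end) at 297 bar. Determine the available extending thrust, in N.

F ≈ 6120 N

With equal pressure on both faces, forces on the annular region cancel; the net push is pressure × rod cross-section.
Rod cross-section A_rod = π/4 × (1.62 cm)² = 2.061 cm^2
F = P × A_rod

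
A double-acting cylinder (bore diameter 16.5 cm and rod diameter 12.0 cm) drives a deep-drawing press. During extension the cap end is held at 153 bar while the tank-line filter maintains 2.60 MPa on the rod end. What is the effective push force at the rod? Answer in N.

Cap-side area A_cap = π/4 × (16.5 cm)² = 213.8 cm^2
Rod-side annular area A_ann = π/4 × (16.5² − 12.0²) = 100.7 cm^2
Net thrust = P_cap·A_cap − P_rod·A_ann = 3.272e5 N − 26190 N

F ≈ 3.01e5 N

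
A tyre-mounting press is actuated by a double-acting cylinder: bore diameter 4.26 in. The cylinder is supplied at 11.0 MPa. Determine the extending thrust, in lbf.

F ≈ 22700 lbf

Cap-side area A_cap = π/4 × (4.26 in)² = 14.25 in^2
F = P × A_cap = 11.0 MPa × A_cap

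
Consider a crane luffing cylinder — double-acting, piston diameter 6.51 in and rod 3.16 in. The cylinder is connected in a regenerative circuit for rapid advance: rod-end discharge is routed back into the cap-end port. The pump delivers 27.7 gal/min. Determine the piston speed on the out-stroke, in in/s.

v ≈ 13.6 in/s

In regeneration the rod-end outflow joins the pump flow into the cap end, so the net volume the pump must supply per unit advance equals the rod cross-section area.
Rod cross-section A_rod = π/4 × (3.16 in)² = 7.843 in^2
v = Q_pump / A_rod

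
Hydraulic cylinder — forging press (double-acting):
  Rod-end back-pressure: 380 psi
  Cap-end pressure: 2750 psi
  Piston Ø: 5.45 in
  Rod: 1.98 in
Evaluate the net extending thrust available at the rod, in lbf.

Cap-side area A_cap = π/4 × (5.45 in)² = 23.33 in^2
Rod-side annular area A_ann = π/4 × (5.45² − 1.98²) = 20.25 in^2
Net thrust = P_cap·A_cap − P_rod·A_ann = 64150 lbf − 7695 lbf

F ≈ 56500 lbf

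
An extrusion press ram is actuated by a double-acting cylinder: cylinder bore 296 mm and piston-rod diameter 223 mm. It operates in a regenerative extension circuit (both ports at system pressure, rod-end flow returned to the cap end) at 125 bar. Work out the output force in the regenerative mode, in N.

F ≈ 4.88e5 N

With equal pressure on both faces, forces on the annular region cancel; the net push is pressure × rod cross-section.
Rod cross-section A_rod = π/4 × (223 mm)² = 39060 mm^2
F = P × A_rod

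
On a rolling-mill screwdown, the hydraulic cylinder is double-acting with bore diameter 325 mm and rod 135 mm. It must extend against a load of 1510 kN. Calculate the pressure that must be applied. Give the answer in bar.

P ≈ 182 bar

Cap-side area A_cap = π/4 × (325 mm)² = 82960 mm^2
P = F / A = 1510 kN / A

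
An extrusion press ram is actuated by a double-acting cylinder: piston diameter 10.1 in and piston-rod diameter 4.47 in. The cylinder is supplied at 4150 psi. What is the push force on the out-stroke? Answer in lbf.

F ≈ 3.32e5 lbf

Cap-side area A_cap = π/4 × (10.1 in)² = 80.12 in^2
F = P × A_cap = 4150 psi × A_cap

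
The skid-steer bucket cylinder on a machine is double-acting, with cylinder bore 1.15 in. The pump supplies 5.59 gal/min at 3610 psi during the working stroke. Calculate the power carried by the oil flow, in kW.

W ≈ 8.78 kW

Hydraulic power = P × Q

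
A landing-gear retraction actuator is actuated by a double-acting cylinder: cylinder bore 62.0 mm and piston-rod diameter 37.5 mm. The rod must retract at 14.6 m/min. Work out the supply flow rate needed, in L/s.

Q ≈ 0.466 L/s

Rod-side annular area A_ann = π/4 × (62.0² − 37.5²) = 1915 mm^2
Q = A × v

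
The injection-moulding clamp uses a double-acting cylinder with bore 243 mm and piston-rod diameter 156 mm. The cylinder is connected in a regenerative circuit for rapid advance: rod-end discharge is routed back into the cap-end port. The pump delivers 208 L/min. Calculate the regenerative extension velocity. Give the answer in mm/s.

v ≈ 181 mm/s

In regeneration the rod-end outflow joins the pump flow into the cap end, so the net volume the pump must supply per unit advance equals the rod cross-section area.
Rod cross-section A_rod = π/4 × (156 mm)² = 19110 mm^2
v = Q_pump / A_rod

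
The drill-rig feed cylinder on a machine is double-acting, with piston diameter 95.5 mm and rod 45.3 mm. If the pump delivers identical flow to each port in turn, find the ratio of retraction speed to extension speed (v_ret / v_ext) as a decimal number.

Cap-side area A_cap = π/4 × (95.5 mm)² = 7163 mm^2
Rod-side annular area A_ann = π/4 × (95.5² − 45.3²) = 5551 mm^2
For equal Q, v ∝ 1/A, so v_ret/v_ext = A_cap/A_ann.

v_ret/v_ext ≈ 1.29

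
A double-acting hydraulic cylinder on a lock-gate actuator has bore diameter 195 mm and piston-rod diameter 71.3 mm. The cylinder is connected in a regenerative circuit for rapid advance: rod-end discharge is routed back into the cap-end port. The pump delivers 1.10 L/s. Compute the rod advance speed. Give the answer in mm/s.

In regeneration the rod-end outflow joins the pump flow into the cap end, so the net volume the pump must supply per unit advance equals the rod cross-section area.
Rod cross-section A_rod = π/4 × (71.3 mm)² = 3993 mm^2
v = Q_pump / A_rod

v ≈ 276 mm/s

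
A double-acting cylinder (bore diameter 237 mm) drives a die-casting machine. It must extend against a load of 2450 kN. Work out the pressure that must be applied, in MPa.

Cap-side area A_cap = π/4 × (237 mm)² = 44120 mm^2
P = F / A = 2450 kN / A

P ≈ 55.5 MPa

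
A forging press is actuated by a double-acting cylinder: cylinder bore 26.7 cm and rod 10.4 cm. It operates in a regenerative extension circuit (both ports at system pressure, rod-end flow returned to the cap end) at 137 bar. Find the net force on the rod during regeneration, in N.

F ≈ 1.16e5 N

With equal pressure on both faces, forces on the annular region cancel; the net push is pressure × rod cross-section.
Rod cross-section A_rod = π/4 × (10.4 cm)² = 84.95 cm^2
F = P × A_rod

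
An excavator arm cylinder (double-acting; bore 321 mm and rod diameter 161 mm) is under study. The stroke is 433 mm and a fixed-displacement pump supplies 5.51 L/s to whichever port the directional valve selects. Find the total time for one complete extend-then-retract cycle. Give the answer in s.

Cap-side area A_cap = π/4 × (321 mm)² = 80930 mm^2
Rod-side annular area A_ann = π/4 × (321² − 161²) = 60570 mm^2
t_ext = A_cap·L/Q = 6.360 s
t_ret = A_ann·L/Q = 4.760 s
t_cycle = t_ext + t_ret

t ≈ 11.1 s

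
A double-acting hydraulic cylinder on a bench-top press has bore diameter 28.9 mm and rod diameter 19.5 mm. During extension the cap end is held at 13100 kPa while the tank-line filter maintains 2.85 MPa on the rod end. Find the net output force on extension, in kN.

F ≈ 7.57 kN

Cap-side area A_cap = π/4 × (28.9 mm)² = 656.0 mm^2
Rod-side annular area A_ann = π/4 × (28.9² − 19.5²) = 357.3 mm^2
Net thrust = P_cap·A_cap − P_rod·A_ann = 8.593 kN − 1.018 kN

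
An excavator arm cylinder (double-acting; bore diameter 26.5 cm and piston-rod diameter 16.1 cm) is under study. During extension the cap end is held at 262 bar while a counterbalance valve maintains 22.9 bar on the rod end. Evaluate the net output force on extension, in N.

Cap-side area A_cap = π/4 × (26.5 cm)² = 551.5 cm^2
Rod-side annular area A_ann = π/4 × (26.5² − 16.1²) = 348.0 cm^2
Net thrust = P_cap·A_cap − P_rod·A_ann = 1.445e6 N − 79680 N

F ≈ 1.37e6 N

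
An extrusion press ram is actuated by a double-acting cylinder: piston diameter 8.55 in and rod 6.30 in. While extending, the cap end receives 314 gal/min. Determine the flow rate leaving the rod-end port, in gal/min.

Q_out ≈ 144 gal/min

Cap-side area A_cap = π/4 × (8.55 in)² = 57.41 in^2
Rod-side annular area A_ann = π/4 × (8.55² − 6.30²) = 26.24 in^2
Piston speed v = Q_in/A_cap; rod-end outflow Q_out = v × A_ann = Q_in × A_ann/A_cap.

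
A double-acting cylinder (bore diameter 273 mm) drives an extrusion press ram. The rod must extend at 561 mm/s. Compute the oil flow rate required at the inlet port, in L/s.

Cap-side area A_cap = π/4 × (273 mm)² = 58530 mm^2
Q = A × v

Q ≈ 32.8 L/s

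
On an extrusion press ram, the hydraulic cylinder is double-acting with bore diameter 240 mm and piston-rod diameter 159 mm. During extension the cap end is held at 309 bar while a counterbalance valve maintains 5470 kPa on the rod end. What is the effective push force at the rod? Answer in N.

F ≈ 1.26e6 N

Cap-side area A_cap = π/4 × (240 mm)² = 45240 mm^2
Rod-side annular area A_ann = π/4 × (240² − 159²) = 25380 mm^2
Net thrust = P_cap·A_cap − P_rod·A_ann = 1.398e6 N − 1.388e5 N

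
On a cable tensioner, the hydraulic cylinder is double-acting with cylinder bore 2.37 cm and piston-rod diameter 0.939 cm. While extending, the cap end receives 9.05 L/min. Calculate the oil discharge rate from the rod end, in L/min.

Q_out ≈ 7.63 L/min

Cap-side area A_cap = π/4 × (2.37 cm)² = 4.412 cm^2
Rod-side annular area A_ann = π/4 × (2.37² − 0.939²) = 3.719 cm^2
Piston speed v = Q_in/A_cap; rod-end outflow Q_out = v × A_ann = Q_in × A_ann/A_cap.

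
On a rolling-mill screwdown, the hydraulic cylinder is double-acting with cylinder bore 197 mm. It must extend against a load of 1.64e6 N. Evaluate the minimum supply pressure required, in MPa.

Cap-side area A_cap = π/4 × (197 mm)² = 30480 mm^2
P = F / A = 1.64e6 N / A

P ≈ 53.8 MPa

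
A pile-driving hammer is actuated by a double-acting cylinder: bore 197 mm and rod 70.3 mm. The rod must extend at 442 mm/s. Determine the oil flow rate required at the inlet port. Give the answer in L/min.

Cap-side area A_cap = π/4 × (197 mm)² = 30480 mm^2
Q = A × v

Q ≈ 808 L/min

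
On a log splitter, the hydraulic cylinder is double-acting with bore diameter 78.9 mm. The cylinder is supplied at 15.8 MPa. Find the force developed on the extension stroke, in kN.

F ≈ 77.3 kN

Cap-side area A_cap = π/4 × (78.9 mm)² = 4889 mm^2
F = P × A_cap = 15.8 MPa × A_cap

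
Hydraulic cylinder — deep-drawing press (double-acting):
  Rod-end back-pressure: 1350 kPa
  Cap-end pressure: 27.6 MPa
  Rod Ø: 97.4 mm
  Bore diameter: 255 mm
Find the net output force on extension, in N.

Cap-side area A_cap = π/4 × (255 mm)² = 51070 mm^2
Rod-side annular area A_ann = π/4 × (255² − 97.4²) = 43620 mm^2
Net thrust = P_cap·A_cap − P_rod·A_ann = 1.410e6 N − 58890 N

F ≈ 1.35e6 N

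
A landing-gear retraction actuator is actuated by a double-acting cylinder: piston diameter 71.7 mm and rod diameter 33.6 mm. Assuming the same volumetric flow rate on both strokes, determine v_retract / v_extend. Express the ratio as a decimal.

v_ret/v_ext ≈ 1.28

Cap-side area A_cap = π/4 × (71.7 mm)² = 4038 mm^2
Rod-side annular area A_ann = π/4 × (71.7² − 33.6²) = 3151 mm^2
For equal Q, v ∝ 1/A, so v_ret/v_ext = A_cap/A_ann.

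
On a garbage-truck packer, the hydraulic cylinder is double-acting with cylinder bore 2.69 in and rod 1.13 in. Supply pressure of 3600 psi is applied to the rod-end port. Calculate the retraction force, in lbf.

Rod-side annular area A_ann = π/4 × (2.69² − 1.13²) = 4.680 in^2
On retraction the pressure acts on the annular area (bore minus rod).
F = P × A_ann

F ≈ 16800 lbf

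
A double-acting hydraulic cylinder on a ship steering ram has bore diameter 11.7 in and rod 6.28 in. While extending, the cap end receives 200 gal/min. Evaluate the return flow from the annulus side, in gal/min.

Cap-side area A_cap = π/4 × (11.7 in)² = 107.5 in^2
Rod-side annular area A_ann = π/4 × (11.7² − 6.28²) = 76.54 in^2
Piston speed v = Q_in/A_cap; rod-end outflow Q_out = v × A_ann = Q_in × A_ann/A_cap.

Q_out ≈ 142 gal/min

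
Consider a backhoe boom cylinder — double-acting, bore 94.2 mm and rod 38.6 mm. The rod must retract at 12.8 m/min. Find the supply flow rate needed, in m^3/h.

Rod-side annular area A_ann = π/4 × (94.2² − 38.6²) = 5799 mm^2
Q = A × v

Q ≈ 4.45 m^3/h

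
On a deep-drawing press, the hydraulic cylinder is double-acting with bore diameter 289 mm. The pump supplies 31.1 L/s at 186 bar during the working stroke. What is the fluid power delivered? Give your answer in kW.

W ≈ 578 kW

Hydraulic power = P × Q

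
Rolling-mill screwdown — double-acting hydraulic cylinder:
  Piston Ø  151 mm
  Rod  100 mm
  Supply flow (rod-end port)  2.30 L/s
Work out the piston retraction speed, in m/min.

Rod-side annular area A_ann = π/4 × (151² − 100²) = 10050 mm^2
Flow into the rod-end port fills the annular volume.
v = Q / A

v ≈ 13.7 m/min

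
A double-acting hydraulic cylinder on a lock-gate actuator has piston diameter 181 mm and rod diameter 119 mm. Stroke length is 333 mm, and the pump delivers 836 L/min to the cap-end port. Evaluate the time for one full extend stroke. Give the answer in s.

Cap-side area A_cap = π/4 × (181 mm)² = 25730 mm^2
Swept volume V = A × L; t = V / Q = A·L / Q

t ≈ 0.615 s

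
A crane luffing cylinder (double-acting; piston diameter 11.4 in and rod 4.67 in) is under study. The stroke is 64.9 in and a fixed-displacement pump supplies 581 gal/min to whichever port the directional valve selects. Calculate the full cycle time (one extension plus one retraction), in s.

t ≈ 5.43 s

Cap-side area A_cap = π/4 × (11.4 in)² = 102.1 in^2
Rod-side annular area A_ann = π/4 × (11.4² − 4.67²) = 84.94 in^2
t_ext = A_cap·L/Q = 2.961 s
t_ret = A_ann·L/Q = 2.464 s
t_cycle = t_ext + t_ret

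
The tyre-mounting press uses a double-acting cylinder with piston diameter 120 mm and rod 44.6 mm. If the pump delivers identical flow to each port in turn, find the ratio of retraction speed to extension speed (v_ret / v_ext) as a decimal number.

v_ret/v_ext ≈ 1.16

Cap-side area A_cap = π/4 × (120 mm)² = 11310 mm^2
Rod-side annular area A_ann = π/4 × (120² − 44.6²) = 9747 mm^2
For equal Q, v ∝ 1/A, so v_ret/v_ext = A_cap/A_ann.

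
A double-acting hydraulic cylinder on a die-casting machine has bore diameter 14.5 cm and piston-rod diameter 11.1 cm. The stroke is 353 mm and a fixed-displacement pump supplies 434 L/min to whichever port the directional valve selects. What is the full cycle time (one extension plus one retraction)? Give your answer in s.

Cap-side area A_cap = π/4 × (14.5 cm)² = 165.1 cm^2
Rod-side annular area A_ann = π/4 × (14.5² − 11.1²) = 68.36 cm^2
t_ext = A_cap·L/Q = 0.8059 s
t_ret = A_ann·L/Q = 0.3336 s
t_cycle = t_ext + t_ret

t ≈ 1.14 s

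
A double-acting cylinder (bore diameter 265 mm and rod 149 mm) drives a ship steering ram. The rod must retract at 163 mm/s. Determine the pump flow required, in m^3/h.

Q ≈ 22.1 m^3/h

Rod-side annular area A_ann = π/4 × (265² − 149²) = 37720 mm^2
Q = A × v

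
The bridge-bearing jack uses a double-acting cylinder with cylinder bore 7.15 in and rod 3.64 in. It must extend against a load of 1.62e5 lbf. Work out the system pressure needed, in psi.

P ≈ 4030 psi

Cap-side area A_cap = π/4 × (7.15 in)² = 40.15 in^2
P = F / A = 1.62e5 lbf / A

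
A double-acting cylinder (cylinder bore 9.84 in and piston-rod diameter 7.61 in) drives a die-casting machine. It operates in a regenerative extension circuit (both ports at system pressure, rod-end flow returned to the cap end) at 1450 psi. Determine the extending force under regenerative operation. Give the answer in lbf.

With equal pressure on both faces, forces on the annular region cancel; the net push is pressure × rod cross-section.
Rod cross-section A_rod = π/4 × (7.61 in)² = 45.48 in^2
F = P × A_rod

F ≈ 66000 lbf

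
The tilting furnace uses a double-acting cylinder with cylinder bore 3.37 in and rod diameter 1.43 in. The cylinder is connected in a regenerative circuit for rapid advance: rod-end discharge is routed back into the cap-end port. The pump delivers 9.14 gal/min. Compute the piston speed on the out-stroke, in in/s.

In regeneration the rod-end outflow joins the pump flow into the cap end, so the net volume the pump must supply per unit advance equals the rod cross-section area.
Rod cross-section A_rod = π/4 × (1.43 in)² = 1.606 in^2
v = Q_pump / A_rod

v ≈ 21.9 in/s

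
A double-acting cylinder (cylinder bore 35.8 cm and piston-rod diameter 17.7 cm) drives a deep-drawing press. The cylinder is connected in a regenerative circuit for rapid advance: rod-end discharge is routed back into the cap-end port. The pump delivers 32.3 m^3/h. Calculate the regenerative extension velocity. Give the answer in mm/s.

v ≈ 365 mm/s

In regeneration the rod-end outflow joins the pump flow into the cap end, so the net volume the pump must supply per unit advance equals the rod cross-section area.
Rod cross-section A_rod = π/4 × (17.7 cm)² = 246.1 cm^2
v = Q_pump / A_rod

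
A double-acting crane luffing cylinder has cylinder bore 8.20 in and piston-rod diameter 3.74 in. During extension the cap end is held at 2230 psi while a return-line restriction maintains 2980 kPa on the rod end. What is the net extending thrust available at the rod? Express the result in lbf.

Cap-side area A_cap = π/4 × (8.20 in)² = 52.81 in^2
Rod-side annular area A_ann = π/4 × (8.20² − 3.74²) = 41.82 in^2
Net thrust = P_cap·A_cap − P_rod·A_ann = 1.178e5 lbf − 18080 lbf

F ≈ 99700 lbf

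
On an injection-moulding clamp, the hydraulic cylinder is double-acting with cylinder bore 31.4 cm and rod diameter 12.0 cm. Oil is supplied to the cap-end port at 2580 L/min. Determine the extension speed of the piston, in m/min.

v ≈ 33.3 m/min

Cap-side area A_cap = π/4 × (31.4 cm)² = 774.4 cm^2
v = Q / A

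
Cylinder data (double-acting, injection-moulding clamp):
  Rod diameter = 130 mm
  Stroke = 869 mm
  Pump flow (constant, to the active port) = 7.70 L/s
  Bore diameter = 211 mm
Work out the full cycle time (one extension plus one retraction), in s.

Cap-side area A_cap = π/4 × (211 mm)² = 34970 mm^2
Rod-side annular area A_ann = π/4 × (211² − 130²) = 21690 mm^2
t_ext = A_cap·L/Q = 3.946 s
t_ret = A_ann·L/Q = 2.448 s
t_cycle = t_ext + t_ret

t ≈ 6.39 s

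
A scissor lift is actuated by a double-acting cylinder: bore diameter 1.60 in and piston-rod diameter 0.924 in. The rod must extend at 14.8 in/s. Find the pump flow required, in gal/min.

Q ≈ 7.73 gal/min

Cap-side area A_cap = π/4 × (1.60 in)² = 2.011 in^2
Q = A × v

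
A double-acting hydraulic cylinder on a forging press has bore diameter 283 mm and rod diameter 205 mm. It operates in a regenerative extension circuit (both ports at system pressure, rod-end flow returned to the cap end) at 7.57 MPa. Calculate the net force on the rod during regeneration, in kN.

With equal pressure on both faces, forces on the annular region cancel; the net push is pressure × rod cross-section.
Rod cross-section A_rod = π/4 × (205 mm)² = 33010 mm^2
F = P × A_rod

F ≈ 250 kN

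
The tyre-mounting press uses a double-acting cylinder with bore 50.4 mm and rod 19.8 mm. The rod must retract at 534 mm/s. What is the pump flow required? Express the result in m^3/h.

Q ≈ 3.24 m^3/h

Rod-side annular area A_ann = π/4 × (50.4² − 19.8²) = 1687 mm^2
Q = A × v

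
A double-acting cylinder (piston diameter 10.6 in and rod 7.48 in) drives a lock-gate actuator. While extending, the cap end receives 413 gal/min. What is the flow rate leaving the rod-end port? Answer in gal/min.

Cap-side area A_cap = π/4 × (10.6 in)² = 88.25 in^2
Rod-side annular area A_ann = π/4 × (10.6² − 7.48²) = 44.30 in^2
Piston speed v = Q_in/A_cap; rod-end outflow Q_out = v × A_ann = Q_in × A_ann/A_cap.

Q_out ≈ 207 gal/min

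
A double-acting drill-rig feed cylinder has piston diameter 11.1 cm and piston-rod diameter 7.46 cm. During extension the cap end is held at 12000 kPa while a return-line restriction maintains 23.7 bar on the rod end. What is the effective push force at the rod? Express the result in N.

F ≈ 1.04e5 N

Cap-side area A_cap = π/4 × (11.1 cm)² = 96.77 cm^2
Rod-side annular area A_ann = π/4 × (11.1² − 7.46²) = 53.06 cm^2
Net thrust = P_cap·A_cap − P_rod·A_ann = 1.161e5 N − 12580 N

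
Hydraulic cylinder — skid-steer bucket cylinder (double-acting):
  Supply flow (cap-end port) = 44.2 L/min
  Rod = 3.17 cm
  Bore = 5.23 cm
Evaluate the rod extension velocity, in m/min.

Cap-side area A_cap = π/4 × (5.23 cm)² = 21.48 cm^2
v = Q / A

v ≈ 20.6 m/min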